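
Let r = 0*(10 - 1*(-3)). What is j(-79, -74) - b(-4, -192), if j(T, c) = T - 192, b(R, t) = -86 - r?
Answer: -185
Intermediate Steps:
r = 0 (r = 0*(10 + 3) = 0*13 = 0)
b(R, t) = -86 (b(R, t) = -86 - 1*0 = -86 + 0 = -86)
j(T, c) = -192 + T
j(-79, -74) - b(-4, -192) = (-192 - 79) - 1*(-86) = -271 + 86 = -185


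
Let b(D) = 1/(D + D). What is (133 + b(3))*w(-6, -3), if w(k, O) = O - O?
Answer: 0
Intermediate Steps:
b(D) = 1/(2*D)
w(k, O) = 0
(133 + b(3))*w(-6, -3) = (133 + (½)/3)*0 = (133 + (½)*(⅓))*0 = (133 + ⅙)*0 = (799/6)*0 = 0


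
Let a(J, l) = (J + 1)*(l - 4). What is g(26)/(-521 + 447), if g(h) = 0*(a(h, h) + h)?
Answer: 0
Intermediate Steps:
a(J, l) = (1 + J)*(-4 + l)
g(h) = 0 (g(h) = 0*((-4 + h - 4*h + h*h) + h) = 0*((-4 + h - 4*h + h²) + h) = 0*((-4 + h² - 3*h) + h) = 0*(-4 + h² - 2*h) = 0)
g(26)/(-521 + 447) = 0/(-521 + 447) = 0/(-74) = -1/74*0 = 0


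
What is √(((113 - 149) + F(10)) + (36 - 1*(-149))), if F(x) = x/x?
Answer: 5*√6 ≈ 12.247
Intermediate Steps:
F(x) = 1
√(((113 - 149) + F(10)) + (36 - 1*(-149))) = √(((113 - 149) + 1) + (36 - 1*(-149))) = √((-36 + 1) + (36 + 149)) = √(-35 + 185) = √150 = 5*√6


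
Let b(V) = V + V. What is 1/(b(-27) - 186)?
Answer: -1/240 ≈ -0.0041667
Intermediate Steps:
b(V) = 2*V
1/(b(-27) - 186) = 1/(2*(-27) - 186) = 1/(-54 - 186) = 1/(-240) = -1/240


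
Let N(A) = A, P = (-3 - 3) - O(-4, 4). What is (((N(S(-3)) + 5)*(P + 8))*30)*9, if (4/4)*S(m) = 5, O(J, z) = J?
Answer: 16200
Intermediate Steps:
S(m) = 5
P = -2 (P = (-3 - 3) - 1*(-4) = -6 + 4 = -2)
(((N(S(-3)) + 5)*(P + 8))*30)*9 = (((5 + 5)*(-2 + 8))*30)*9 = ((10*6)*30)*9 = (60*30)*9 = 1800*9 = 16200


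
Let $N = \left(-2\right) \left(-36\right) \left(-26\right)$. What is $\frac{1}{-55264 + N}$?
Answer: $- \frac{1}{57136} \approx -1.7502 \cdot 10^{-5}$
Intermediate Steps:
$N = -1872$ ($N = 72 \left(-26\right) = -1872$)
$\frac{1}{-55264 + N} = \frac{1}{-55264 - 1872} = \frac{1}{-57136} = - \frac{1}{57136}$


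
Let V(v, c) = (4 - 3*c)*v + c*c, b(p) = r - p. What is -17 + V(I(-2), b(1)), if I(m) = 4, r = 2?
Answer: -12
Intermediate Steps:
b(p) = 2 - p
V(v, c) = c² + v*(4 - 3*c) (V(v, c) = v*(4 - 3*c) + c² = c² + v*(4 - 3*c))
-17 + V(I(-2), b(1)) = -17 + ((2 - 1*1)² + 4*4 - 3*(2 - 1*1)*4) = -17 + ((2 - 1)² + 16 - 3*(2 - 1)*4) = -17 + (1² + 16 - 3*1*4) = -17 + (1 + 16 - 12) = -17 + 5 = -12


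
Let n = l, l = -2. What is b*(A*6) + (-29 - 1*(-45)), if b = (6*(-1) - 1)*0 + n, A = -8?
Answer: 112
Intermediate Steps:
n = -2
b = -2 (b = (6*(-1) - 1)*0 - 2 = (-6 - 1)*0 - 2 = -7*0 - 2 = 0 - 2 = -2)
b*(A*6) + (-29 - 1*(-45)) = -(-16)*6 + (-29 - 1*(-45)) = -2*(-48) + (-29 + 45) = 96 + 16 = 112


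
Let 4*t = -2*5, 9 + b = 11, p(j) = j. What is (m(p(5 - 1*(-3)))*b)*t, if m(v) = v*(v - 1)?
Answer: -280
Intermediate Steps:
m(v) = v*(-1 + v)
b = 2 (b = -9 + 11 = 2)
t = -5/2 (t = (-2*5)/4 = (1/4)*(-10) = -5/2 ≈ -2.5000)
(m(p(5 - 1*(-3)))*b)*t = (((5 - 1*(-3))*(-1 + (5 - 1*(-3))))*2)*(-5/2) = (((5 + 3)*(-1 + (5 + 3)))*2)*(-5/2) = ((8*(-1 + 8))*2)*(-5/2) = ((8*7)*2)*(-5/2) = (56*2)*(-5/2) = 112*(-5/2) = -280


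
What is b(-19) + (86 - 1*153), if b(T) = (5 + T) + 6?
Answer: -75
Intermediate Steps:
b(T) = 11 + T
b(-19) + (86 - 1*153) = (11 - 19) + (86 - 1*153) = -8 + (86 - 153) = -8 - 67 = -75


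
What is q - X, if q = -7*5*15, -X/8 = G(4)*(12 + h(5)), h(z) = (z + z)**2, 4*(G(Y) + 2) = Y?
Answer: -1421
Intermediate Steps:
G(Y) = -2 + Y/4
h(z) = 4*z**2 (h(z) = (2*z)**2 = 4*z**2)
X = 896 (X = -8*(-2 + (1/4)*4)*(12 + 4*5**2) = -8*(-2 + 1)*(12 + 4*25) = -(-8)*(12 + 100) = -(-8)*112 = -8*(-112) = 896)
q = -525 (q = -35*15 = -525)
q - X = -525 - 1*896 = -525 - 896 = -1421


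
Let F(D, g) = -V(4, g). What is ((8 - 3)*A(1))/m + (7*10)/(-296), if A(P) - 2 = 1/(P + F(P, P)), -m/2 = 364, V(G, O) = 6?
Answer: -6703/26936 ≈ -0.24885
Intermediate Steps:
m = -728 (m = -2*364 = -728)
F(D, g) = -6 (F(D, g) = -1*6 = -6)
A(P) = 2 + 1/(-6 + P) (A(P) = 2 + 1/(P - 6) = 2 + 1/(-6 + P))
((8 - 3)*A(1))/m + (7*10)/(-296) = ((8 - 3)*((-11 + 2*1)/(-6 + 1)))/(-728) + (7*10)/(-296) = (5*((-11 + 2)/(-5)))*(-1/728) + 70*(-1/296) = (5*(-⅕*(-9)))*(-1/728) - 35/148 = (5*(9/5))*(-1/728) - 35/148 = 9*(-1/728) - 35/148 = -9/728 - 35/148 = -6703/26936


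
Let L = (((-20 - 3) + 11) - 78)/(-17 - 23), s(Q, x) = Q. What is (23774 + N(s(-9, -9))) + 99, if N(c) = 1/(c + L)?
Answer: 644567/27 ≈ 23873.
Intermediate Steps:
L = 9/4 (L = ((-23 + 11) - 78)/(-40) = (-12 - 78)*(-1/40) = -90*(-1/40) = 9/4 ≈ 2.2500)
N(c) = 1/(9/4 + c) (N(c) = 1/(c + 9/4) = 1/(9/4 + c))
(23774 + N(s(-9, -9))) + 99 = (23774 + 4/(9 + 4*(-9))) + 99 = (23774 + 4/(9 - 36)) + 99 = (23774 + 4/(-27)) + 99 = (23774 + 4*(-1/27)) + 99 = (23774 - 4/27) + 99 = 641894/27 + 99 = 644567/27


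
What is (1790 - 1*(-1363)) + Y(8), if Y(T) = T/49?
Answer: 154505/49 ≈ 3153.2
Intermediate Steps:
Y(T) = T/49 (Y(T) = T*(1/49) = T/49)
(1790 - 1*(-1363)) + Y(8) = (1790 - 1*(-1363)) + (1/49)*8 = (1790 + 1363) + 8/49 = 3153 + 8/49 = 154505/49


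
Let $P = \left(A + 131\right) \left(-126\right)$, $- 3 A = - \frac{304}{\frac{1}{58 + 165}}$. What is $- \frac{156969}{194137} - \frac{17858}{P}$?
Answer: $- \frac{223028107292}{277981858245} \approx -0.80231$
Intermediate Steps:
$A = \frac{67792}{3}$ ($A = - \frac{\left(-304\right) \frac{1}{\frac{1}{58 + 165}}}{3} = - \frac{\left(-304\right) \frac{1}{\frac{1}{223}}}{3} = - \frac{\left(-304\right) 223}{3} = \left(- \frac{1}{3}\right) \left(-67792\right) = \frac{67792}{3} \approx 22597.0$)
$P = -2863770$ ($P = \left(\frac{67792}{3} + 131\right) \left(-126\right) = \frac{68185}{3} \left(-126\right) = -2863770$)
$- \frac{156969}{194137} - \frac{17858}{P} = - \frac{156969}{194137} - \frac{17858}{-2863770} = \left(-156969\right) \frac{1}{194137} - - \frac{8929}{1431885} = - \frac{156969}{194137} + \frac{8929}{1431885} = - \frac{223028107292}{277981858245}$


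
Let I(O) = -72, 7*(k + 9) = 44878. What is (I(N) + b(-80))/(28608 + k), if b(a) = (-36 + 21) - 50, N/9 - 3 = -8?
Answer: -959/245071 ≈ -0.0039131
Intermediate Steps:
k = 44815/7 (k = -9 + (1/7)*44878 = -9 + 44878/7 = 44815/7 ≈ 6402.1)
N = -45 (N = 27 + 9*(-8) = 27 - 72 = -45)
b(a) = -65 (b(a) = -15 - 50 = -65)
(I(N) + b(-80))/(28608 + k) = (-72 - 65)/(28608 + 44815/7) = -137/245071/7 = -137*7/245071 = -959/245071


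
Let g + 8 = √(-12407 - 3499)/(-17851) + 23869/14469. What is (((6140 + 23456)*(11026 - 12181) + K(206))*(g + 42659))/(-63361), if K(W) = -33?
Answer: 7031997369571548/305590103 - 34183413*I*√15906/1131057211 ≈ 2.3011e+7 - 3.8116*I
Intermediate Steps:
g = -91883/14469 - I*√15906/17851 (g = -8 + (√(-12407 - 3499)/(-17851) + 23869/14469) = -8 + (√(-15906)*(-1/17851) + 23869*(1/14469)) = -8 + ((I*√15906)*(-1/17851) + 23869/14469) = -8 + (-I*√15906/17851 + 23869/14469) = -8 + (23869/14469 - I*√15906/17851) = -91883/14469 - I*√15906/17851 ≈ -6.3503 - 0.0070651*I)
(((6140 + 23456)*(11026 - 12181) + K(206))*(g + 42659))/(-63361) = (((6140 + 23456)*(11026 - 12181) - 33)*((-91883/14469 - I*√15906/17851) + 42659))/(-63361) = ((29596*(-1155) - 33)*(617141188/14469 - I*√15906/17851))*(-1/63361) = ((-34183380 - 33)*(617141188/14469 - I*√15906/17851))*(-1/63361) = -34183413*(617141188/14469 - I*√15906/17851)*(-1/63361) = (-7031997369571548/4823 + 34183413*I*√15906/17851)*(-1/63361) = 7031997369571548/305590103 - 34183413*I*√15906/1131057211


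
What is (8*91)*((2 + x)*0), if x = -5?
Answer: 0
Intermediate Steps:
(8*91)*((2 + x)*0) = (8*91)*((2 - 5)*0) = 728*(-3*0) = 728*0 = 0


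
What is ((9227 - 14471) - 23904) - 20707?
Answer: -49855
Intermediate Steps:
((9227 - 14471) - 23904) - 20707 = (-5244 - 23904) - 20707 = -29148 - 20707 = -49855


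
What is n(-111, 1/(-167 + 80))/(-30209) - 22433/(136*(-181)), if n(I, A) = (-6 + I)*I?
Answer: 21058265/43742632 ≈ 0.48141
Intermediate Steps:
n(I, A) = I*(-6 + I)
n(-111, 1/(-167 + 80))/(-30209) - 22433/(136*(-181)) = -111*(-6 - 111)/(-30209) - 22433/(136*(-181)) = -111*(-117)*(-1/30209) - 22433/(-24616) = 12987*(-1/30209) - 22433*(-1/24616) = -12987/30209 + 22433/24616 = 21058265/43742632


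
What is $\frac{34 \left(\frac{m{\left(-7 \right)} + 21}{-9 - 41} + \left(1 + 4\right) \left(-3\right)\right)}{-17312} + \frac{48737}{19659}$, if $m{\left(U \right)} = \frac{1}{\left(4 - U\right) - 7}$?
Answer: $\frac{17080902131}{6806732160} \approx 2.5094$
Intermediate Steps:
$m{\left(U \right)} = \frac{1}{-3 - U}$
$\frac{34 \left(\frac{m{\left(-7 \right)} + 21}{-9 - 41} + \left(1 + 4\right) \left(-3\right)\right)}{-17312} + \frac{48737}{19659} = \frac{34 \left(\frac{- \frac{1}{3 - 7} + 21}{-9 - 41} + \left(1 + 4\right) \left(-3\right)\right)}{-17312} + \frac{48737}{19659} = 34 \left(\frac{- \frac{1}{-4} + 21}{-50} + 5 \left(-3\right)\right) \left(- \frac{1}{17312}\right) + 48737 \cdot \frac{1}{19659} = 34 \left(\left(\left(-1\right) \left(- \frac{1}{4}\right) + 21\right) \left(- \frac{1}{50}\right) - 15\right) \left(- \frac{1}{17312}\right) + \frac{48737}{19659} = 34 \left(\left(\frac{1}{4} + 21\right) \left(- \frac{1}{50}\right) - 15\right) \left(- \frac{1}{17312}\right) + \frac{48737}{19659} = 34 \left(\frac{85}{4} \left(- \frac{1}{50}\right) - 15\right) \left(- \frac{1}{17312}\right) + \frac{48737}{19659} = 34 \left(- \frac{17}{40} - 15\right) \left(- \frac{1}{17312}\right) + \frac{48737}{19659} = 34 \left(- \frac{617}{40}\right) \left(- \frac{1}{17312}\right) + \frac{48737}{19659} = \left(- \frac{10489}{20}\right) \left(- \frac{1}{17312}\right) + \frac{48737}{19659} = \frac{10489}{346240} + \frac{48737}{19659} = \frac{17080902131}{6806732160}$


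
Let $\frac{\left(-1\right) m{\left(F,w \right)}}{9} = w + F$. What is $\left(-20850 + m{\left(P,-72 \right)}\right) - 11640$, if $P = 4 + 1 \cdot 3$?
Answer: $-31905$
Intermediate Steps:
$P = 7$ ($P = 4 + 3 = 7$)
$m{\left(F,w \right)} = - 9 F - 9 w$ ($m{\left(F,w \right)} = - 9 \left(w + F\right) = - 9 \left(F + w\right) = - 9 F - 9 w$)
$\left(-20850 + m{\left(P,-72 \right)}\right) - 11640 = \left(-20850 - -585\right) - 11640 = \left(-20850 + \left(-63 + 648\right)\right) - 11640 = \left(-20850 + 585\right) - 11640 = -20265 - 11640 = -31905$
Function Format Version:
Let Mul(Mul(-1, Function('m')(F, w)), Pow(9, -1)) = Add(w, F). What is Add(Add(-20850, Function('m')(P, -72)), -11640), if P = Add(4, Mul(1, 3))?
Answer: -31905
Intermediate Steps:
P = 7 (P = Add(4, 3) = 7)
Function('m')(F, w) = Add(Mul(-9, F), Mul(-9, w)) (Function('m')(F, w) = Mul(-9, Add(w, F)) = Mul(-9, Add(F, w)) = Add(Mul(-9, F), Mul(-9, w)))
Add(Add(-20850, Function('m')(P, -72)), -11640) = Add(Add(-20850, Add(Mul(-9, 7), Mul(-9, -72))), -11640) = Add(Add(-20850, Add(-63, 648)), -11640) = Add(Add(-20850, 585), -11640) = Add(-20265, -11640) = -31905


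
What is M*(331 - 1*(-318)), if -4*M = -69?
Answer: 44781/4 ≈ 11195.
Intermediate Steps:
M = 69/4 (M = -¼*(-69) = 69/4 ≈ 17.250)
M*(331 - 1*(-318)) = 69*(331 - 1*(-318))/4 = 69*(331 + 318)/4 = (69/4)*649 = 44781/4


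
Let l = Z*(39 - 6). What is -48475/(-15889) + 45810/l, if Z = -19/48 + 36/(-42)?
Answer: -81297522355/73581959 ≈ -1104.9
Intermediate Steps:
Z = -421/336 (Z = -19*1/48 + 36*(-1/42) = -19/48 - 6/7 = -421/336 ≈ -1.2530)
l = -4631/112 (l = -421*(39 - 6)/336 = -421/336*33 = -4631/112 ≈ -41.348)
-48475/(-15889) + 45810/l = -48475/(-15889) + 45810/(-4631/112) = -48475*(-1/15889) + 45810*(-112/4631) = 48475/15889 - 5130720/4631 = -81297522355/73581959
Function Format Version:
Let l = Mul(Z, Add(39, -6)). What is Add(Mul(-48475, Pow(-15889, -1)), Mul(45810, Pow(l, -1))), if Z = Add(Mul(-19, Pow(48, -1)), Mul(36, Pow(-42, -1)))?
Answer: Rational(-81297522355, 73581959) ≈ -1104.9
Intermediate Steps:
Z = Rational(-421, 336) (Z = Add(Mul(-19, Rational(1, 48)), Mul(36, Rational(-1, 42))) = Add(Rational(-19, 48), Rational(-6, 7)) = Rational(-421, 336) ≈ -1.2530)
l = Rational(-4631, 112) (l = Mul(Rational(-421, 336), Add(39, -6)) = Mul(Rational(-421, 336), 33) = Rational(-4631, 112) ≈ -41.348)
Add(Mul(-48475, Pow(-15889, -1)), Mul(45810, Pow(l, -1))) = Add(Mul(-48475, Pow(-15889, -1)), Mul(45810, Pow(Rational(-4631, 112), -1))) = Add(Mul(-48475, Rational(-1, 15889)), Mul(45810, Rational(-112, 4631))) = Add(Rational(48475, 15889), Rational(-5130720, 4631)) = Rational(-81297522355, 73581959)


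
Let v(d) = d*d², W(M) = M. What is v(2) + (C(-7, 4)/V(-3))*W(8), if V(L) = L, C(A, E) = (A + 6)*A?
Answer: -32/3 ≈ -10.667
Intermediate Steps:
C(A, E) = A*(6 + A) (C(A, E) = (6 + A)*A = A*(6 + A))
v(d) = d³
v(2) + (C(-7, 4)/V(-3))*W(8) = 2³ + (-7*(6 - 7)/(-3))*8 = 8 + (-7*(-1)*(-⅓))*8 = 8 + (7*(-⅓))*8 = 8 - 7/3*8 = 8 - 56/3 = -32/3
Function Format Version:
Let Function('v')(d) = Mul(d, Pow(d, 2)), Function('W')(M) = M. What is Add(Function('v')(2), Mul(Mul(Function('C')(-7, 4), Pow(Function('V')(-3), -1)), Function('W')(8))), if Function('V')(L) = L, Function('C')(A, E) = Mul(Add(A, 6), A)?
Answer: Rational(-32, 3) ≈ -10.667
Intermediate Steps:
Function('C')(A, E) = Mul(A, Add(6, A)) (Function('C')(A, E) = Mul(Add(6, A), A) = Mul(A, Add(6, A)))
Function('v')(d) = Pow(d, 3)
Add(Function('v')(2), Mul(Mul(Function('C')(-7, 4), Pow(Function('V')(-3), -1)), Function('W')(8))) = Add(Pow(2, 3), Mul(Mul(Mul(-7, Add(6, -7)), Pow(-3, -1)), 8)) = Add(8, Mul(Mul(Mul(-7, -1), Rational(-1, 3)), 8)) = Add(8, Mul(Mul(7, Rational(-1, 3)), 8)) = Add(8, Mul(Rational(-7, 3), 8)) = Add(8, Rational(-56, 3)) = Rational(-32, 3)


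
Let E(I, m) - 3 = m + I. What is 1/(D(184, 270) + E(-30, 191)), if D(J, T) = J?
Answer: 1/348 ≈ 0.0028736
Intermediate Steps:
E(I, m) = 3 + I + m (E(I, m) = 3 + (m + I) = 3 + (I + m) = 3 + I + m)
1/(D(184, 270) + E(-30, 191)) = 1/(184 + (3 - 30 + 191)) = 1/(184 + 164) = 1/348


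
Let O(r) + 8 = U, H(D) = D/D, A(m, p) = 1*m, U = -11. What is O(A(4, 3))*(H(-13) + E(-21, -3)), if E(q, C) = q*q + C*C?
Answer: -8569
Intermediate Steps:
A(m, p) = m
H(D) = 1
E(q, C) = C² + q² (E(q, C) = q² + C² = C² + q²)
O(r) = -19 (O(r) = -8 - 11 = -19)
O(A(4, 3))*(H(-13) + E(-21, -3)) = -19*(1 + ((-3)² + (-21)²)) = -19*(1 + (9 + 441)) = -19*(1 + 450) = -19*451 = -8569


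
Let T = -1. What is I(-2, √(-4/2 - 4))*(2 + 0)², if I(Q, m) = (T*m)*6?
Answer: -24*I*√6 ≈ -58.788*I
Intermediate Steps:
I(Q, m) = -6*m (I(Q, m) = -m*6 = -6*m)
I(-2, √(-4/2 - 4))*(2 + 0)² = (-6*√(-4/2 - 4))*(2 + 0)² = -6*√(-4*½ - 4)*2² = -6*√(-2 - 4)*4 = -6*I*√6*4 = -24*I*√6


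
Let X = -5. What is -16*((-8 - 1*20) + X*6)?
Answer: 928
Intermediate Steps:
-16*((-8 - 1*20) + X*6) = -16*((-8 - 1*20) - 5*6) = -16*((-8 - 20) - 30) = -16*(-28 - 30) = -16*(-58) = 928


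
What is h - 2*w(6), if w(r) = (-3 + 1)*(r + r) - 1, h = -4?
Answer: 46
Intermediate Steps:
w(r) = -1 - 4*r (w(r) = -4*r - 1 = -1 - 4*r)
h - 2*w(6) = -4 - 2*(-1 - 4*6) = -4 - 2*(-1 - 24) = -4 - 2*(-25) = -4 + 50 = 46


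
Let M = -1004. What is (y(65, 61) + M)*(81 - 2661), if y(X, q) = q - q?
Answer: 2590320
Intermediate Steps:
y(X, q) = 0
(y(65, 61) + M)*(81 - 2661) = (0 - 1004)*(81 - 2661) = -1004*(-2580) = 2590320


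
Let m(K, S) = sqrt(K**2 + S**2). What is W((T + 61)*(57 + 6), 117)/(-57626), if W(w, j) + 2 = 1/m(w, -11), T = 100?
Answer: 1/28813 - sqrt(102880570)/5928595726820 ≈ 3.4705e-5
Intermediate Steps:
W(w, j) = -2 + 1/sqrt(121 + w**2) (W(w, j) = -2 + 1/(sqrt(w**2 + (-11)**2)) = -2 + 1/(sqrt(w**2 + 121)) = -2 + 1/(sqrt(121 + w**2)) = -2 + 1/sqrt(121 + w**2))
W((T + 61)*(57 + 6), 117)/(-57626) = (-2 + 1/sqrt(121 + ((100 + 61)*(57 + 6))**2))/(-57626) = (-2 + 1/sqrt(121 + (161*63)**2))*(-1/57626) = (-2 + 1/sqrt(121 + 10143**2))*(-1/57626) = (-2 + 1/sqrt(121 + 102880449))*(-1/57626) = (-2 + 1/sqrt(102880570))*(-1/57626) = (-2 + sqrt(102880570)/102880570)*(-1/57626) = 1/28813 - sqrt(102880570)/5928595726820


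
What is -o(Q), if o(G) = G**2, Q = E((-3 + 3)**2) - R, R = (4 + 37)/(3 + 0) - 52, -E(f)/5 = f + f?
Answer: -13225/9 ≈ -1469.4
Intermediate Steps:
E(f) = -10*f (E(f) = -5*(f + f) = -10*f)
R = -115/3 (R = 41/3 - 52 = -115/3 ≈ -38.333)
Q = 115/3 (Q = -10*(-3 + 3)**2 - 1*(-115/3) = -10*0**2 + 115/3 = -10*0 + 115/3 = 0 + 115/3 = 115/3 ≈ 38.333)
-o(Q) = -(115/3)**2 = -1*13225/9 = -13225/9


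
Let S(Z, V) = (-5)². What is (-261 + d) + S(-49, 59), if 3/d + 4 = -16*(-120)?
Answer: -452173/1916 ≈ -236.00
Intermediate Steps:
d = 3/1916 (d = 3/(-4 - 16*(-120)) = 3/(-4 + 1920) = 3/1916 ≈ 0.0015658)
S(Z, V) = 25
(-261 + d) + S(-49, 59) = (-261 + 3/1916) + 25 = -500073/1916 + 25 = -452173/1916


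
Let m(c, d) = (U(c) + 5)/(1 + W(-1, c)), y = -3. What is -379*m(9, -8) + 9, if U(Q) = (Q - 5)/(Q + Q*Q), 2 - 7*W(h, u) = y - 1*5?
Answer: -595346/765 ≈ -778.23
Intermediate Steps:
W(h, u) = 10/7 (W(h, u) = 2/7 - (-3 - 1*5)/7 = 2/7 - (-3 - 5)/7 = 2/7 - ⅐*(-8) = 2/7 + 8/7 = 10/7)
U(Q) = (-5 + Q)/(Q + Q²)
m(c, d) = 35/17 + 7*(-5 + c)/(17*c*(1 + c)) (m(c, d) = ((-5 + c)/(c*(1 + c)) + 5)/(1 + 10/7) = (5 + (-5 + c)/(c*(1 + c)))/(17/7) = (5 + (-5 + c)/(c*(1 + c)))*(7/17) = 35/17 + 7*(-5 + c)/(17*c*(1 + c)))
-379*m(9, -8) + 9 = -2653*(-5 + 5*9² + 6*9)/(17*9*(1 + 9)) + 9 = -2653*(-5 + 5*81 + 54)/(17*9*10) + 9 = -2653*(-5 + 405 + 54)/(17*9*10) + 9 = -2653*454/(17*9*10) + 9 = -379*1589/765 + 9 = -602231/765 + 9 = -595346/765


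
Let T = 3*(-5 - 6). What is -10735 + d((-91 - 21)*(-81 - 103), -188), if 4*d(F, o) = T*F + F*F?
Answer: 105991665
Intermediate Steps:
T = -33 (T = 3*(-11) = -33)
d(F, o) = -33*F/4 + F²/4 (d(F, o) = (-33*F + F*F)/4 = (-33*F + F²)/4 = (F² - 33*F)/4 = -33*F/4 + F²/4)
-10735 + d((-91 - 21)*(-81 - 103), -188) = -10735 + ((-91 - 21)*(-81 - 103))*(-33 + (-91 - 21)*(-81 - 103))/4 = -10735 + (-112*(-184))*(-33 - 112*(-184))/4 = -10735 + (¼)*20608*(-33 + 20608) = -10735 + (¼)*20608*20575 = -10735 + 106002400 = 105991665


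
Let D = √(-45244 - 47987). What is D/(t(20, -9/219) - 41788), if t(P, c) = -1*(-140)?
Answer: -9*I*√1151/41648 ≈ -0.0073314*I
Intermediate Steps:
D = 9*I*√1151 (D = √(-93231) = 9*I*√1151 ≈ 305.34*I)
t(P, c) = 140
D/(t(20, -9/219) - 41788) = (9*I*√1151)/(140 - 41788) = (9*I*√1151)/(-41648) = (9*I*√1151)*(-1/41648) = -9*I*√1151/41648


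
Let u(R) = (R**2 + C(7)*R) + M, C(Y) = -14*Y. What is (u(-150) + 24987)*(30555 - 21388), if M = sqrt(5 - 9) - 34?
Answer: 569756551 + 18334*I ≈ 5.6976e+8 + 18334.0*I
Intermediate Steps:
M = -34 + 2*I (M = sqrt(-4) - 34 = 2*I - 34 = -34 + 2*I ≈ -34.0 + 2.0*I)
u(R) = -34 + R**2 - 98*R + 2*I (u(R) = (R**2 + (-14*7)*R) + (-34 + 2*I) = (R**2 - 98*R) + (-34 + 2*I) = -34 + R**2 - 98*R + 2*I)
(u(-150) + 24987)*(30555 - 21388) = ((-34 + (-150)**2 - 98*(-150) + 2*I) + 24987)*(30555 - 21388) = ((-34 + 22500 + 14700 + 2*I) + 24987)*9167 = ((37166 + 2*I) + 24987)*9167 = (62153 + 2*I)*9167 = 569756551 + 18334*I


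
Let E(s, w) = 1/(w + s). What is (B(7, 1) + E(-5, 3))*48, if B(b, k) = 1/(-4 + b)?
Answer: -8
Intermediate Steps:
E(s, w) = 1/(s + w)
(B(7, 1) + E(-5, 3))*48 = (1/(-4 + 7) + 1/(-5 + 3))*48 = (1/3 + 1/(-2))*48 = (⅓ - ½)*48 = -⅙*48 = -8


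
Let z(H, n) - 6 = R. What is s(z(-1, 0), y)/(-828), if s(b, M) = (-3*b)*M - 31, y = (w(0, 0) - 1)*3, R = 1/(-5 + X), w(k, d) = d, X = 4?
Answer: -7/414 ≈ -0.016908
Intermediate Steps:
R = -1 (R = 1/(-5 + 4) = 1/(-1) = -1)
z(H, n) = 5 (z(H, n) = 6 - 1 = 5)
y = -3 (y = (0 - 1)*3 = -1*3 = -3)
s(b, M) = -31 - 3*M*b (s(b, M) = -3*M*b - 31 = -31 - 3*M*b)
s(z(-1, 0), y)/(-828) = (-31 - 3*(-3)*5)/(-828) = (-31 + 45)*(-1/828) = 14*(-1/828) = -7/414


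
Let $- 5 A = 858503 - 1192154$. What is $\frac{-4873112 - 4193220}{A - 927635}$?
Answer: $\frac{11332915}{1076131} \approx 10.531$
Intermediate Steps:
$A = \frac{333651}{5}$ ($A = - \frac{858503 - 1192154}{5} = \left(- \frac{1}{5}\right) \left(-333651\right) = \frac{333651}{5} \approx 66730.0$)
$\frac{-4873112 - 4193220}{A - 927635} = \frac{-4873112 - 4193220}{\frac{333651}{5} - 927635} = - \frac{9066332}{- \frac{4304524}{5}} = \left(-9066332\right) \left(- \frac{5}{4304524}\right) = \frac{11332915}{1076131}$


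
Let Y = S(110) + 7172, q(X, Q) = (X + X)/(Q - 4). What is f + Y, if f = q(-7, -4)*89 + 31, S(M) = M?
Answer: 29875/4 ≈ 7468.8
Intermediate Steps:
q(X, Q) = 2*X/(-4 + Q) (q(X, Q) = (2*X)/(-4 + Q) = 2*X/(-4 + Q))
f = 747/4 (f = (2*(-7)/(-4 - 4))*89 + 31 = (2*(-7)/(-8))*89 + 31 = (2*(-7)*(-1/8))*89 + 31 = (7/4)*89 + 31 = 623/4 + 31 = 747/4 ≈ 186.75)
Y = 7282 (Y = 110 + 7172 = 7282)
f + Y = 747/4 + 7282 = 29875/4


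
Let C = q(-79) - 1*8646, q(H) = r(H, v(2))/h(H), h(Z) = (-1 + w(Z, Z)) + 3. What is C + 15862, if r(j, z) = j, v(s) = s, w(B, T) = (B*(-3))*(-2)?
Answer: 3406031/472 ≈ 7216.2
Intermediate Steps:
w(B, T) = 6*B (w(B, T) = -3*B*(-2) = 6*B)
h(Z) = 2 + 6*Z (h(Z) = (-1 + 6*Z) + 3 = 2 + 6*Z)
q(H) = H/(2 + 6*H)
C = -4080833/472 (C = (½)*(-79)/(1 + 3*(-79)) - 1*8646 = (½)*(-79)/(1 - 237) - 8646 = (½)*(-79)/(-236) - 8646 = (½)*(-79)*(-1/236) - 8646 = 79/472 - 8646 = -4080833/472 ≈ -8645.8)
C + 15862 = -4080833/472 + 15862 = 3406031/472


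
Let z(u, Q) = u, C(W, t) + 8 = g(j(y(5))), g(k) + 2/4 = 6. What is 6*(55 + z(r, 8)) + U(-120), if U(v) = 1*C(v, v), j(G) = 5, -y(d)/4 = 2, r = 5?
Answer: 715/2 ≈ 357.50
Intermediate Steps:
y(d) = -8 (y(d) = -4*2 = -8)
g(k) = 11/2 (g(k) = -½ + 6 = 11/2)
C(W, t) = -5/2 (C(W, t) = -8 + 11/2 = -5/2)
U(v) = -5/2 (U(v) = 1*(-5/2) = -5/2)
6*(55 + z(r, 8)) + U(-120) = 6*(55 + 5) - 5/2 = 6*60 - 5/2 = 360 - 5/2 = 715/2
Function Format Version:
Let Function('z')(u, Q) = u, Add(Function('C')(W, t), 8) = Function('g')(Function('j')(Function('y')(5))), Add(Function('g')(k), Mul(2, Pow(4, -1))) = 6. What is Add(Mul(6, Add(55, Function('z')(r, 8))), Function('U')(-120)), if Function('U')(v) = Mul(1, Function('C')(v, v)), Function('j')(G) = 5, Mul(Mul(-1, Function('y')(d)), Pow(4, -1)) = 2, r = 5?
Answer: Rational(715, 2) ≈ 357.50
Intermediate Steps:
Function('y')(d) = -8 (Function('y')(d) = Mul(-4, 2) = -8)
Function('g')(k) = Rational(11, 2) (Function('g')(k) = Add(Rational(-1, 2), 6) = Rational(11, 2))
Function('C')(W, t) = Rational(-5, 2) (Function('C')(W, t) = Add(-8, Rational(11, 2)) = Rational(-5, 2))
Function('U')(v) = Rational(-5, 2) (Function('U')(v) = Mul(1, Rational(-5, 2)) = Rational(-5, 2))
Add(Mul(6, Add(55, Function('z')(r, 8))), Function('U')(-120)) = Add(Mul(6, Add(55, 5)), Rational(-5, 2)) = Add(Mul(6, 60), Rational(-5, 2)) = Add(360, Rational(-5, 2)) = Rational(715, 2)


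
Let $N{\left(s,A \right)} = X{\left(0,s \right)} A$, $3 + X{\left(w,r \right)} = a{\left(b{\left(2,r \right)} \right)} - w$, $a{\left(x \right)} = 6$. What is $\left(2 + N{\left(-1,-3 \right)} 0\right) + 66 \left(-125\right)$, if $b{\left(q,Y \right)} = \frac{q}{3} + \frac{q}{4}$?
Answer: $-8248$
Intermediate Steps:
$b{\left(q,Y \right)} = \frac{7 q}{12}$ ($b{\left(q,Y \right)} = q \frac{1}{3} + q \frac{1}{4} = \frac{q}{3} + \frac{q}{4} = \frac{7 q}{12}$)
$X{\left(w,r \right)} = 3 - w$ ($X{\left(w,r \right)} = -3 - \left(-6 + w\right) = 3 - w$)
$N{\left(s,A \right)} = 3 A$ ($N{\left(s,A \right)} = \left(3 - 0\right) A = \left(3 + 0\right) A = 3 A$)
$\left(2 + N{\left(-1,-3 \right)} 0\right) + 66 \left(-125\right) = \left(2 + 3 \left(-3\right) 0\right) + 66 \left(-125\right) = \left(2 - 0\right) - 8250 = \left(2 + 0\right) - 8250 = 2 - 8250 = -8248$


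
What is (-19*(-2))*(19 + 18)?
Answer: 1406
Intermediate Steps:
(-19*(-2))*(19 + 18) = 38*37 = 1406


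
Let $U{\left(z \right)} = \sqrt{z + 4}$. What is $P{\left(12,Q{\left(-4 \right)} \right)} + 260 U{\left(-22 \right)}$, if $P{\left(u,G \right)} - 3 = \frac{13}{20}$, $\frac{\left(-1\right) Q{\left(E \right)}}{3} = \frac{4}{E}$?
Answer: $\frac{73}{20} + 780 i \sqrt{2} \approx 3.65 + 1103.1 i$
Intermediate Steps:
$Q{\left(E \right)} = - \frac{12}{E}$ ($Q{\left(E \right)} = - 3 \frac{4}{E} = - \frac{12}{E}$)
$P{\left(u,G \right)} = \frac{73}{20}$ ($P{\left(u,G \right)} = 3 + \frac{13}{20} = \frac{73}{20}$)
$U{\left(z \right)} = \sqrt{4 + z}$
$P{\left(12,Q{\left(-4 \right)} \right)} + 260 U{\left(-22 \right)} = \frac{73}{20} + 260 \sqrt{4 - 22} = \frac{73}{20} + 260 \sqrt{-18} = \frac{73}{20} + 260 \cdot 3 i \sqrt{2} = \frac{73}{20} + 780 i \sqrt{2}$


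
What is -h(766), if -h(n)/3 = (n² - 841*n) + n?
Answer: -170052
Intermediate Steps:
h(n) = -3*n² + 2520*n (h(n) = -3*((n² - 841*n) + n) = -3*(n² - 840*n) = -3*n² + 2520*n)
-h(766) = -3*766*(840 - 1*766) = -3*766*(840 - 766) = -3*766*74 = -1*170052 = -170052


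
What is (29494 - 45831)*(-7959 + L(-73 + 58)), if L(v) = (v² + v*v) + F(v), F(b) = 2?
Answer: 122641859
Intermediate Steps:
L(v) = 2 + 2*v² (L(v) = (v² + v*v) + 2 = (v² + v²) + 2 = 2*v² + 2 = 2 + 2*v²)
(29494 - 45831)*(-7959 + L(-73 + 58)) = (29494 - 45831)*(-7959 + (2 + 2*(-73 + 58)²)) = -16337*(-7959 + (2 + 2*(-15)²)) = -16337*(-7959 + (2 + 2*225)) = -16337*(-7959 + (2 + 450)) = -16337*(-7959 + 452) = -16337*(-7507) = 122641859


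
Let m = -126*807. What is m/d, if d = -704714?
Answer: 50841/352357 ≈ 0.14429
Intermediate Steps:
m = -101682
m/d = -101682/(-704714) = -101682*(-1/704714) = 50841/352357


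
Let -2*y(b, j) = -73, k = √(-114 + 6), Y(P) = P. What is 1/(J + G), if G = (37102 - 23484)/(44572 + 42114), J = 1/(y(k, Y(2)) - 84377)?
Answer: 7311140583/1148462243 ≈ 6.3660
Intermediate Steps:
k = 6*I*√3 (k = √(-108) = 6*I*√3 ≈ 10.392*I)
y(b, j) = 73/2 (y(b, j) = -½*(-73) = 73/2)
J = -2/168681 (J = 1/(73/2 - 84377) = 1/(-168681/2) = -2/168681 ≈ -1.1857e-5)
G = 6809/43343 (G = 13618/86686 = 13618*(1/86686) = 6809/43343 ≈ 0.15710)
1/(J + G) = 1/(-2/168681 + 6809/43343) = 1/(1148462243/7311140583) = 7311140583/1148462243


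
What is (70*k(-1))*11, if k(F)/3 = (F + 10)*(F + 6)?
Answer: 103950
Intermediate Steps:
k(F) = 3*(6 + F)*(10 + F) (k(F) = 3*((F + 10)*(F + 6)) = 3*((10 + F)*(6 + F)) = 3*((6 + F)*(10 + F)) = 3*(6 + F)*(10 + F))
(70*k(-1))*11 = (70*(180 + 3*(-1)**2 + 48*(-1)))*11 = (70*(180 + 3*1 - 48))*11 = (70*(180 + 3 - 48))*11 = (70*135)*11 = 9450*11 = 103950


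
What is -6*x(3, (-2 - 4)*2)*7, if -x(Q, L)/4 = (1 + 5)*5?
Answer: 5040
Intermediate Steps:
x(Q, L) = -120 (x(Q, L) = -4*(1 + 5)*5 = -24*5 = -4*30 = -120)
-6*x(3, (-2 - 4)*2)*7 = -6*(-120)*7 = 720*7 = 5040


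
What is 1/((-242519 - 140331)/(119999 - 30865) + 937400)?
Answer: 44567/41776914375 ≈ 1.0668e-6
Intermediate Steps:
1/((-242519 - 140331)/(119999 - 30865) + 937400) = 1/(-382850/89134 + 937400) = 1/(-382850*1/89134 + 937400) = 1/(-191425/44567 + 937400) = 1/(41776914375/44567) = 44567/41776914375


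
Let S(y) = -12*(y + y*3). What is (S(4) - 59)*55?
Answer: -13805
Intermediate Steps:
S(y) = -48*y (S(y) = -12*(y + 3*y) = -48*y)
(S(4) - 59)*55 = (-48*4 - 59)*55 = (-192 - 59)*55 = -251*55 = -13805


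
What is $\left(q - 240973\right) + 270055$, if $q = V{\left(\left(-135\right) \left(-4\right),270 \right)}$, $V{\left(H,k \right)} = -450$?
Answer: $28632$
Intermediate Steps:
$q = -450$
$\left(q - 240973\right) + 270055 = \left(-450 - 240973\right) + 270055 = -241423 + 270055 = 28632$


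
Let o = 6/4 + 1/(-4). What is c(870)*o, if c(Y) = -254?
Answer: -635/2 ≈ -317.50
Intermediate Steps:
o = 5/4 (o = 6*(¼) + 1*(-¼) = 3/2 - ¼ = 5/4 ≈ 1.2500)
c(870)*o = -254*5/4 = -635/2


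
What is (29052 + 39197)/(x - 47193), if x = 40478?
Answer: -68249/6715 ≈ -10.164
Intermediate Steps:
(29052 + 39197)/(x - 47193) = (29052 + 39197)/(40478 - 47193) = 68249/(-6715) = 68249*(-1/6715) = -68249/6715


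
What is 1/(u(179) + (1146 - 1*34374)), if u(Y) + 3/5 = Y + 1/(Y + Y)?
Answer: -1790/59158779 ≈ -3.0258e-5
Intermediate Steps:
u(Y) = -3/5 + Y + 1/(2*Y) (u(Y) = -3/5 + (Y + 1/(Y + Y)) = -3/5 + (Y + 1/(2*Y)) = -3/5 + Y + 1/(2*Y))
1/(u(179) + (1146 - 1*34374)) = 1/((-3/5 + 179 + (1/2)/179) + (1146 - 1*34374)) = 1/((-3/5 + 179 + (1/2)*(1/179)) + (1146 - 34374)) = 1/((-3/5 + 179 + 1/358) - 33228) = 1/(319341/1790 - 33228) = 1/(-59158779/1790) = -1790/59158779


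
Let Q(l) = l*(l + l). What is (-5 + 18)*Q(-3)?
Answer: 234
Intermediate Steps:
Q(l) = 2*l**2 (Q(l) = l*(2*l) = 2*l**2)
(-5 + 18)*Q(-3) = (-5 + 18)*(2*(-3)**2) = 13*(2*9) = 13*18 = 234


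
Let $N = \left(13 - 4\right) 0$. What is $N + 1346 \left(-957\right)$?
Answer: $-1288122$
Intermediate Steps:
$N = 0$ ($N = 9 \cdot 0 = 0$)
$N + 1346 \left(-957\right) = 0 + 1346 \left(-957\right) = 0 - 1288122 = -1288122$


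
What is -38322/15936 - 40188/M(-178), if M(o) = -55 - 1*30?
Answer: 6246849/13280 ≈ 470.40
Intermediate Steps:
M(o) = -85 (M(o) = -55 - 30 = -85)
-38322/15936 - 40188/M(-178) = -38322/15936 - 40188/(-85) = -38322*1/15936 - 40188*(-1/85) = -6387/2656 + 2364/5 = 6246849/13280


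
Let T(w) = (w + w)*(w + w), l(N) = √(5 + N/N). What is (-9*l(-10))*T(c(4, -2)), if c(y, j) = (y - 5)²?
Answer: -36*√6 ≈ -88.182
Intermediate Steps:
l(N) = √6 (l(N) = √(5 + 1) = √6)
c(y, j) = (-5 + y)²
T(w) = 4*w² (T(w) = (2*w)*(2*w) = 4*w²)
(-9*l(-10))*T(c(4, -2)) = (-9*√6)*(4*((-5 + 4)²)²) = (-9*√6)*(4*((-1)²)²) = (-9*√6)*(4*1²) = (-9*√6)*(4*1) = -9*√6*4 = -36*√6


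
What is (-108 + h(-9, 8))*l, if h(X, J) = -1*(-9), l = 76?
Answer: -7524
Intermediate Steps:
h(X, J) = 9
(-108 + h(-9, 8))*l = (-108 + 9)*76 = -99*76 = -7524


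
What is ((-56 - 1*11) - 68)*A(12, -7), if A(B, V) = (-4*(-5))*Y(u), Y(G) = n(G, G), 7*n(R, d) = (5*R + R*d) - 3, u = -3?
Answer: 24300/7 ≈ 3471.4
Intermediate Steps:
n(R, d) = -3/7 + 5*R/7 + R*d/7 (n(R, d) = ((5*R + R*d) - 3)/7 = (-3 + 5*R + R*d)/7 = -3/7 + 5*R/7 + R*d/7)
Y(G) = -3/7 + G**2/7 + 5*G/7 (Y(G) = -3/7 + 5*G/7 + G*G/7 = -3/7 + 5*G/7 + G**2/7 = -3/7 + G**2/7 + 5*G/7)
A(B, V) = -180/7 (A(B, V) = (-4*(-5))*(-3/7 + (1/7)*(-3)**2 + (5/7)*(-3)) = 20*(-3/7 + (1/7)*9 - 15/7) = 20*(-3/7 + 9/7 - 15/7) = 20*(-9/7) = -180/7)
((-56 - 1*11) - 68)*A(12, -7) = ((-56 - 1*11) - 68)*(-180/7) = ((-56 - 11) - 68)*(-180/7) = (-67 - 68)*(-180/7) = -135*(-180/7) = 24300/7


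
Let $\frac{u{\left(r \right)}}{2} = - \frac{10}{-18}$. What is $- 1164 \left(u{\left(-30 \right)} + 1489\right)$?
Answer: $- \frac{5203468}{3} \approx -1.7345 \cdot 10^{6}$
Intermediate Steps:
$u{\left(r \right)} = \frac{10}{9}$ ($u{\left(r \right)} = 2 \left(- \frac{10}{-18}\right) = 2 \left(\left(-10\right) \left(- \frac{1}{18}\right)\right) = 2 \cdot \frac{5}{9} = \frac{10}{9}$)
$- 1164 \left(u{\left(-30 \right)} + 1489\right) = - 1164 \left(\frac{10}{9} + 1489\right) = \left(-1164\right) \frac{13411}{9} = - \frac{5203468}{3}$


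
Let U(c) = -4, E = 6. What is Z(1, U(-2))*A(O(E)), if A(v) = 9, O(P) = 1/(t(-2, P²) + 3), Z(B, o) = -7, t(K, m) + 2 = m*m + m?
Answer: -63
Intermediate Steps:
t(K, m) = -2 + m + m² (t(K, m) = -2 + (m*m + m) = -2 + (m² + m) = -2 + (m + m²) = -2 + m + m²)
O(P) = 1/(1 + P² + P⁴) (O(P) = 1/((-2 + P² + (P²)²) + 3) = 1/((-2 + P² + P⁴) + 3) = 1/(1 + P² + P⁴))
Z(1, U(-2))*A(O(E)) = -7*9 = -63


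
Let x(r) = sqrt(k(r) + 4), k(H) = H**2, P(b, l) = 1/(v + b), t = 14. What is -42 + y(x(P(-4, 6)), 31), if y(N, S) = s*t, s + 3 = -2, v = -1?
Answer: -112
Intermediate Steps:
s = -5 (s = -3 - 2 = -5)
P(b, l) = 1/(-1 + b)
x(r) = sqrt(4 + r**2) (x(r) = sqrt(r**2 + 4) = sqrt(4 + r**2))
y(N, S) = -70 (y(N, S) = -5*14 = -70)
-42 + y(x(P(-4, 6)), 31) = -42 - 70 = -112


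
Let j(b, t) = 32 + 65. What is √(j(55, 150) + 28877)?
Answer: √28974 ≈ 170.22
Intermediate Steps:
j(b, t) = 97
√(j(55, 150) + 28877) = √(97 + 28877) = √28974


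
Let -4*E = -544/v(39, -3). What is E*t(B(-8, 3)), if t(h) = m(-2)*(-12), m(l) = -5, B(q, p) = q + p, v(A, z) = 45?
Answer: 544/3 ≈ 181.33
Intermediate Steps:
B(q, p) = p + q
E = 136/45 (E = -(-136)/45 = -¼*(-544/45) = 136/45 ≈ 3.0222)
t(h) = 60 (t(h) = -5*(-12) = 60)
E*t(B(-8, 3)) = (136/45)*60 = 544/3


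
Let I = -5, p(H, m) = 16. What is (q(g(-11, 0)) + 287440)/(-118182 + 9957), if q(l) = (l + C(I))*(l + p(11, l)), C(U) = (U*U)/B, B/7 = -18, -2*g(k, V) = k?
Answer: -18115901/6818175 ≈ -2.6570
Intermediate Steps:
g(k, V) = -k/2
B = -126 (B = 7*(-18) = -126)
C(U) = -U²/126 (C(U) = (U*U)/(-126) = U²*(-1/126) = -U²/126)
q(l) = (16 + l)*(-25/126 + l) (q(l) = (l - 1/126*(-5)²)*(l + 16) = (l - 1/126*25)*(16 + l) = (l - 25/126)*(16 + l) = (-25/126 + l)*(16 + l) = (16 + l)*(-25/126 + l))
(q(g(-11, 0)) + 287440)/(-118182 + 9957) = ((-200/63 + (-½*(-11))² + 1991*(-½*(-11))/126) + 287440)/(-118182 + 9957) = ((-200/63 + (11/2)² + (1991/126)*(11/2)) + 287440)/(-108225) = ((-200/63 + 121/4 + 21901/252) + 287440)*(-1/108225) = (7181/63 + 287440)*(-1/108225) = (18115901/63)*(-1/108225) = -18115901/6818175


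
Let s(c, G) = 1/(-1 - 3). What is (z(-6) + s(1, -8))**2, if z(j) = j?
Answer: 625/16 ≈ 39.063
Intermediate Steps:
s(c, G) = -1/4 (s(c, G) = 1/(-4) = -1/4)
(z(-6) + s(1, -8))**2 = (-6 - 1/4)**2 = (-25/4)**2 = 625/16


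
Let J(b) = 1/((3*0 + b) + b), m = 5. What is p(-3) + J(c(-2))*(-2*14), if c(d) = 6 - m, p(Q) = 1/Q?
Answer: -43/3 ≈ -14.333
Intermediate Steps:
c(d) = 1 (c(d) = 6 - 1*5 = 6 - 5 = 1)
J(b) = 1/(2*b) (J(b) = 1/((0 + b) + b) = 1/(b + b) = 1/(2*b))
p(-3) + J(c(-2))*(-2*14) = 1/(-3) + ((½)/1)*(-2*14) = -⅓ + ((½)*1)*(-28) = -⅓ + (½)*(-28) = -⅓ - 14 = -43/3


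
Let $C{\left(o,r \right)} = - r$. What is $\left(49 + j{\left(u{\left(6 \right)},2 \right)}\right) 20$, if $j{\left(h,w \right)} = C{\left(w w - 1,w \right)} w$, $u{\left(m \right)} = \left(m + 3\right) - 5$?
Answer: $900$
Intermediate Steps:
$u{\left(m \right)} = -2 + m$ ($u{\left(m \right)} = \left(3 + m\right) - 5 = -2 + m$)
$j{\left(h,w \right)} = - w^{2}$ ($j{\left(h,w \right)} = - w w = - w^{2}$)
$\left(49 + j{\left(u{\left(6 \right)},2 \right)}\right) 20 = \left(49 - 2^{2}\right) 20 = \left(49 - 4\right) 20 = 45 \cdot 20 = 900$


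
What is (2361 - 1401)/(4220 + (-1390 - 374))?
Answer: 120/307 ≈ 0.39088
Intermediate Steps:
(2361 - 1401)/(4220 + (-1390 - 374)) = 960/(4220 - 1764) = 960/2456 = 960*(1/2456) = 120/307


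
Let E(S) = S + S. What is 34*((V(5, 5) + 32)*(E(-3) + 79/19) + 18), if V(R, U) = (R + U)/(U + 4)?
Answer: -249968/171 ≈ -1461.8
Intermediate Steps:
V(R, U) = (R + U)/(4 + U)
E(S) = 2*S
34*((V(5, 5) + 32)*(E(-3) + 79/19) + 18) = 34*(((5 + 5)/(4 + 5) + 32)*(2*(-3) + 79/19) + 18) = 34*((10/9 + 32)*(-6 + 79*(1/19)) + 18) = 34*(((⅑)*10 + 32)*(-6 + 79/19) + 18) = 34*((10/9 + 32)*(-35/19) + 18) = 34*((298/9)*(-35/19) + 18) = 34*(-10430/171 + 18) = 34*(-7352/171) = -249968/171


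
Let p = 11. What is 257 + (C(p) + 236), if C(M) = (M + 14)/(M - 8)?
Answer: 1504/3 ≈ 501.33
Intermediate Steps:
C(M) = (14 + M)/(-8 + M)
257 + (C(p) + 236) = 257 + ((14 + 11)/(-8 + 11) + 236) = 257 + (25/3 + 236) = 257 + 733/3 = 1504/3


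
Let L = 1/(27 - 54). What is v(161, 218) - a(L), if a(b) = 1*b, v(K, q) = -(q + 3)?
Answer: -5966/27 ≈ -220.96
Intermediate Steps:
v(K, q) = -3 - q (v(K, q) = -(3 + q) = -3 - q)
L = -1/27 (L = 1/(-27) = -1/27 ≈ -0.037037)
a(b) = b
v(161, 218) - a(L) = (-3 - 1*218) - 1*(-1/27) = (-3 - 218) + 1/27 = -221 + 1/27 = -5966/27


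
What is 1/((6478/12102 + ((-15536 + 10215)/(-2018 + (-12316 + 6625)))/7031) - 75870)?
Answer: -327976174929/24883376799455878 ≈ -1.3181e-5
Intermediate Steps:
1/((6478/12102 + ((-15536 + 10215)/(-2018 + (-12316 + 6625)))/7031) - 75870) = 1/((6478*(1/12102) - 5321/(-2018 - 5691)*(1/7031)) - 75870) = 1/((3239/6051 - 5321/(-7709)*(1/7031)) - 75870) = 1/((3239/6051 - 5321*(-1/7709)*(1/7031)) - 75870) = 1/((3239/6051 + (5321/7709)*(1/7031)) - 75870) = 1/((3239/6051 + 5321/54201979) - 75870) = 1/(175592407352/327976174929 - 75870) = 1/(-24883376799455878/327976174929) = -327976174929/24883376799455878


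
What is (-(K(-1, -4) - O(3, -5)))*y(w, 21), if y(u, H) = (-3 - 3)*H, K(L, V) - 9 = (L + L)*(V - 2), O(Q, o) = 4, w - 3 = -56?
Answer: 2142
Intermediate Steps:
w = -53 (w = 3 - 56 = -53)
K(L, V) = 9 + 2*L*(-2 + V) (K(L, V) = 9 + (L + L)*(V - 2) = 9 + (2*L)*(-2 + V) = 9 + 2*L*(-2 + V))
y(u, H) = -6*H
(-(K(-1, -4) - O(3, -5)))*y(w, 21) = (-((9 - 4*(-1) + 2*(-1)*(-4)) - 1*4))*(-6*21) = -((9 + 4 + 8) - 4)*(-126) = -(21 - 4)*(-126) = -1*17*(-126) = -17*(-126) = 2142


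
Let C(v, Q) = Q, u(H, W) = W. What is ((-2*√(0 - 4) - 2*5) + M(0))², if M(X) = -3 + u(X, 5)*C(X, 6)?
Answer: 273 - 136*I ≈ 273.0 - 136.0*I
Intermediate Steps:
M(X) = 27 (M(X) = -3 + 5*6 = -3 + 30 = 27)
((-2*√(0 - 4) - 2*5) + M(0))² = ((-2*√(0 - 4) - 2*5) + 27)² = ((-4*I - 10) + 27)² = ((-10 - 4*I) + 27)² = (17 - 4*I)²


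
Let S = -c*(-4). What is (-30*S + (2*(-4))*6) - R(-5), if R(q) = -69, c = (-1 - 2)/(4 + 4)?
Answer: 66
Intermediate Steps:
c = -3/8 ≈ -0.37500
S = -3/2 (S = -1*(-3/8)*(-4) = (3/8)*(-4) = -3/2 ≈ -1.5000)
(-30*S + (2*(-4))*6) - R(-5) = (-30*(-3/2) + (2*(-4))*6) - 1*(-69) = (45 - 8*6) + 69 = (45 - 48) + 69 = -3 + 69 = 66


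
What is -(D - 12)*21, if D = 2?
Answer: 210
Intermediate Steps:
-(D - 12)*21 = -(2 - 12)*21 = -1*(-10)*21 = 10*21 = 210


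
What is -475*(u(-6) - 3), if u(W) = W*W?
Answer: -15675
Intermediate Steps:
u(W) = W²
-475*(u(-6) - 3) = -475*((-6)² - 3) = -475*(36 - 3) = -475*33 = -15675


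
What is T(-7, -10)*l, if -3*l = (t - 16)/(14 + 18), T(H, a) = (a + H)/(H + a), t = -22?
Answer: 19/48 ≈ 0.39583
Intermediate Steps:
T(H, a) = 1 (T(H, a) = (H + a)/(H + a) = 1)
l = 19/48 (l = -(-22 - 16)/(3*(14 + 18)) = -(-38)/(3*32) = -⅓*(-19/16) = 19/48 ≈ 0.39583)
T(-7, -10)*l = 1*(19/48) = 19/48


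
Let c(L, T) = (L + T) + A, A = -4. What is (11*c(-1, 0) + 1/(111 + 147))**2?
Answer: 201327721/66564 ≈ 3024.6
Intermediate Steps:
c(L, T) = -4 + L + T (c(L, T) = (L + T) - 4 = -4 + L + T)
(11*c(-1, 0) + 1/(111 + 147))**2 = (11*(-4 - 1 + 0) + 1/(111 + 147))**2 = (11*(-5) + 1/258)**2 = (-55 + 1/258)**2 = (-14189/258)**2 = 201327721/66564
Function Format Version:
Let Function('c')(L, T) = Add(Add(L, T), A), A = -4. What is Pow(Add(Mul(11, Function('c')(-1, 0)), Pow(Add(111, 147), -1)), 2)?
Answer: Rational(201327721, 66564) ≈ 3024.6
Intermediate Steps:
Function('c')(L, T) = Add(-4, L, T) (Function('c')(L, T) = Add(Add(L, T), -4) = Add(-4, L, T))
Pow(Add(Mul(11, Function('c')(-1, 0)), Pow(Add(111, 147), -1)), 2) = Pow(Add(Mul(11, Add(-4, -1, 0)), Pow(Add(111, 147), -1)), 2) = Pow(Add(Mul(11, -5), Pow(258, -1)), 2) = Pow(Add(-55, Rational(1, 258)), 2) = Pow(Rational(-14189, 258), 2) = Rational(201327721, 66564)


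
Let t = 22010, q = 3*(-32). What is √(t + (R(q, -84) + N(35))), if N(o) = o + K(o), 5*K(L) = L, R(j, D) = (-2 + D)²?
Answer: 6*√818 ≈ 171.60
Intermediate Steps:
q = -96
K(L) = L/5
N(o) = 6*o/5 (N(o) = o + o/5 = 6*o/5)
√(t + (R(q, -84) + N(35))) = √(22010 + ((-2 - 84)² + (6/5)*35)) = √(22010 + ((-86)² + 42)) = √(22010 + (7396 + 42)) = √(22010 + 7438) = √29448 = 6*√818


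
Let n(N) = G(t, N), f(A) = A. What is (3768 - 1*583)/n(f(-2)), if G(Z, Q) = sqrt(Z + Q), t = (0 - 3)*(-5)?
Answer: 245*sqrt(13) ≈ 883.36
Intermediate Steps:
t = 15 (t = -3*(-5) = 15)
G(Z, Q) = sqrt(Q + Z)
n(N) = sqrt(15 + N) (n(N) = sqrt(N + 15) = sqrt(15 + N))
(3768 - 1*583)/n(f(-2)) = (3768 - 1*583)/(sqrt(15 - 2)) = (3768 - 583)/(sqrt(13)) = 3185*(sqrt(13)/13) = 245*sqrt(13)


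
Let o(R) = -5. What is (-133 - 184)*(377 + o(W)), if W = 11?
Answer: -117924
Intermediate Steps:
(-133 - 184)*(377 + o(W)) = (-133 - 184)*(377 - 5) = -317*372 = -117924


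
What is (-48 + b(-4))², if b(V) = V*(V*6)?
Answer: 2304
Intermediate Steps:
b(V) = 6*V² (b(V) = V*(6*V) = 6*V²)
(-48 + b(-4))² = (-48 + 6*(-4)²)² = (-48 + 6*16)² = (-48 + 96)² = 48² = 2304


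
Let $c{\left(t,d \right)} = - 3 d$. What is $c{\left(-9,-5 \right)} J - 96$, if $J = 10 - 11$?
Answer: $-111$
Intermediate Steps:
$J = -1$ ($J = 10 - 11 = -1$)
$c{\left(-9,-5 \right)} J - 96 = \left(-3\right) \left(-5\right) \left(-1\right) - 96 = 15 \left(-1\right) - 96 = -15 - 96 = -111$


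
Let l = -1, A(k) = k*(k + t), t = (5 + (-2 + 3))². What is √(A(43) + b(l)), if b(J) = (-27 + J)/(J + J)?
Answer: 3*√379 ≈ 58.404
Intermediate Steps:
t = 36 (t = (5 + 1)² = 6² = 36)
A(k) = k*(36 + k) (A(k) = k*(k + 36) = k*(36 + k))
b(J) = (-27 + J)/(2*J) (b(J) = (-27 + J)/((2*J)) = (-27 + J)*(1/(2*J)) = (-27 + J)/(2*J))
√(A(43) + b(l)) = √(43*(36 + 43) + (½)*(-27 - 1)/(-1)) = √(43*79 + (½)*(-1)*(-28)) = √(3397 + 14) = √3411 = 3*√379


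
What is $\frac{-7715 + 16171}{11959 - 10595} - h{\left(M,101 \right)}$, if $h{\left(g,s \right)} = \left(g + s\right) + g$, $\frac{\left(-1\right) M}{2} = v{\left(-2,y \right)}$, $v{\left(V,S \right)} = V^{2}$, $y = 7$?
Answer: $- \frac{26871}{341} \approx -78.801$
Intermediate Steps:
$M = -8$ ($M = - 2 \left(-2\right)^{2} = \left(-2\right) 4 = -8$)
$h{\left(g,s \right)} = s + 2 g$
$\frac{-7715 + 16171}{11959 - 10595} - h{\left(M,101 \right)} = \frac{-7715 + 16171}{11959 - 10595} - \left(101 + 2 \left(-8\right)\right) = \frac{8456}{1364} - \left(101 - 16\right) = 8456 \cdot \frac{1}{1364} - 85 = \frac{2114}{341} - 85 = - \frac{26871}{341}$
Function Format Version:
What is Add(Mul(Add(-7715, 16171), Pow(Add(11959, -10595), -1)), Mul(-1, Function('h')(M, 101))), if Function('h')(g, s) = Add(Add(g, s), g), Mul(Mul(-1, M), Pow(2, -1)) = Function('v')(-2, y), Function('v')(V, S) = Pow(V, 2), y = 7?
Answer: Rational(-26871, 341) ≈ -78.801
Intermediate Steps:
M = -8 (M = Mul(-2, Pow(-2, 2)) = Mul(-2, 4) = -8)
Function('h')(g, s) = Add(s, Mul(2, g))
Add(Mul(Add(-7715, 16171), Pow(Add(11959, -10595), -1)), Mul(-1, Function('h')(M, 101))) = Add(Mul(Add(-7715, 16171), Pow(Add(11959, -10595), -1)), Mul(-1, Add(101, Mul(2, -8)))) = Add(Mul(8456, Pow(1364, -1)), Mul(-1, Add(101, -16))) = Add(Mul(8456, Rational(1, 1364)), Mul(-1, 85)) = Add(Rational(2114, 341), -85) = Rational(-26871, 341)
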